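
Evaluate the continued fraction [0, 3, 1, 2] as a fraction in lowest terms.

Using pₖ = aₖpₖ₋₁ + pₖ₋₂ and qₖ = aₖqₖ₋₁ + qₖ₋₂:
  k=0: a=0, p=0, q=1
  k=1: a=3, p=1, q=3
  k=2: a=1, p=1, q=4
  k=3: a=2, p=3, q=11

3/11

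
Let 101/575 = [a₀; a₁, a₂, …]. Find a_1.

101 = 0·575 + 101   →  a_0 = 0
575 = 5·101 + 70   →  a_1 = 5

5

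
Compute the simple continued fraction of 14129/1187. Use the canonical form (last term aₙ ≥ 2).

[11; 1, 9, 3, 9, 4]

14129 = 11·1187 + 1072
1187 = 1·1072 + 115
1072 = 9·115 + 37
115 = 3·37 + 4
37 = 9·4 + 1
4 = 4·1 + 0  (stop)
So 14129/1187 = [11; 1, 9, 3, 9, 4].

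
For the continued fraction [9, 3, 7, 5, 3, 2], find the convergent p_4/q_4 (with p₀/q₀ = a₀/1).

Using pₖ = aₖpₖ₋₁ + pₖ₋₂, qₖ = aₖqₖ₋₁ + qₖ₋₂ (with p₋₁=1, p₋₂=0, q₋₁=0, q₋₂=1):
  k=0: a=9, p=9, q=1
  k=1: a=3, p=28, q=3
  k=2: a=7, p=205, q=22
  k=3: a=5, p=1053, q=113
  k=4: a=3, p=3364, q=361

3364/361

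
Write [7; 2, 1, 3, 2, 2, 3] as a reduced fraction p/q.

Using pₖ = aₖpₖ₋₁ + pₖ₋₂ and qₖ = aₖqₖ₋₁ + qₖ₋₂:
  k=0: a=7, p=7, q=1
  k=1: a=2, p=15, q=2
  k=2: a=1, p=22, q=3
  k=3: a=3, p=81, q=11
  k=4: a=2, p=184, q=25
  k=5: a=2, p=449, q=61
  k=6: a=3, p=1531, q=208

1531/208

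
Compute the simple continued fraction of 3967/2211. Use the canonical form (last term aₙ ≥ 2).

[1; 1, 3, 1, 6, 9, 7]

3967 = 1*2211 + 1756
2211 = 1*1756 + 455
1756 = 3*455 + 391
455 = 1*391 + 64
391 = 6*64 + 7
64 = 9*7 + 1
7 = 7*1 + 0  (stop)
So 3967/2211 = [1; 1, 3, 1, 6, 9, 7].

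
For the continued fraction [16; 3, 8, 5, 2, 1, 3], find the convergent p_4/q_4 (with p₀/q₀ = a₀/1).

4586/281

Using pₖ = aₖpₖ₋₁ + pₖ₋₂, qₖ = aₖqₖ₋₁ + qₖ₋₂ (with p₋₁=1, p₋₂=0, q₋₁=0, q₋₂=1):
  k=0: a=16, p=16, q=1
  k=1: a=3, p=49, q=3
  k=2: a=8, p=408, q=25
  k=3: a=5, p=2089, q=128
  k=4: a=2, p=4586, q=281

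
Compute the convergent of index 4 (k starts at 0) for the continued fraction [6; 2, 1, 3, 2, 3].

159/25

Using pₖ = aₖpₖ₋₁ + pₖ₋₂, qₖ = aₖqₖ₋₁ + qₖ₋₂ (with p₋₁=1, p₋₂=0, q₋₁=0, q₋₂=1):
  k=0: a=6, p=6, q=1
  k=1: a=2, p=13, q=2
  k=2: a=1, p=19, q=3
  k=3: a=3, p=70, q=11
  k=4: a=2, p=159, q=25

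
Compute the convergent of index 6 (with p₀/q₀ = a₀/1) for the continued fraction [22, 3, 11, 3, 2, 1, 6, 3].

52193/2338

Using pₖ = aₖpₖ₋₁ + pₖ₋₂, qₖ = aₖqₖ₋₁ + qₖ₋₂ (with p₋₁=1, p₋₂=0, q₋₁=0, q₋₂=1):
  k=0: a=22, p=22, q=1
  k=1: a=3, p=67, q=3
  k=2: a=11, p=759, q=34
  k=3: a=3, p=2344, q=105
  k=4: a=2, p=5447, q=244
  k=5: a=1, p=7791, q=349
  k=6: a=6, p=52193, q=2338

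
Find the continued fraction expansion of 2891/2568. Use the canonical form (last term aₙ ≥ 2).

2891 = 1×2568 + 323
2568 = 7×323 + 307
323 = 1×307 + 16
307 = 19×16 + 3
16 = 5×3 + 1
3 = 3×1 + 0  (stop)
So 2891/2568 = [1; 7, 1, 19, 5, 3].

[1; 7, 1, 19, 5, 3]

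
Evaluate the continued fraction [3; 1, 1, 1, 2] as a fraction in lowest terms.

29/8

Using pₖ = aₖpₖ₋₁ + pₖ₋₂ and qₖ = aₖqₖ₋₁ + qₖ₋₂:
  k=0: a=3, p=3, q=1
  k=1: a=1, p=4, q=1
  k=2: a=1, p=7, q=2
  k=3: a=1, p=11, q=3
  k=4: a=2, p=29, q=8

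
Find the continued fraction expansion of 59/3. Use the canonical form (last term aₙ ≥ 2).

59 = 19·3 + 2
3 = 1·2 + 1
2 = 2·1 + 0  (stop)
So 59/3 = [19; 1, 2].

[19; 1, 2]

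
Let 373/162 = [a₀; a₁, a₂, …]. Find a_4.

373 = 2·162 + 49   →  a_0 = 2
162 = 3·49 + 15   →  a_1 = 3
49 = 3·15 + 4   →  a_2 = 3
15 = 3·4 + 3   →  a_3 = 3
4 = 1·3 + 1   →  a_4 = 1

1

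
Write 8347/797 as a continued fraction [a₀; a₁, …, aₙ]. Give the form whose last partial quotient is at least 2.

[10; 2, 8, 1, 3, 3, 3]

8347 = 10*797 + 377
797 = 2*377 + 43
377 = 8*43 + 33
43 = 1*33 + 10
33 = 3*10 + 3
10 = 3*3 + 1
3 = 3*1 + 0  (stop)
So 8347/797 = [10; 2, 8, 1, 3, 3, 3].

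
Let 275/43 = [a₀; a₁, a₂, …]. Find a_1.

2

275 = 6·43 + 17   →  a_0 = 6
43 = 2·17 + 9   →  a_1 = 2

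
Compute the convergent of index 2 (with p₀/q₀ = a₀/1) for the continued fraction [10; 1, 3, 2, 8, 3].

Using pₖ = aₖpₖ₋₁ + pₖ₋₂, qₖ = aₖqₖ₋₁ + qₖ₋₂ (with p₋₁=1, p₋₂=0, q₋₁=0, q₋₂=1):
  k=0: a=10, p=10, q=1
  k=1: a=1, p=11, q=1
  k=2: a=3, p=43, q=4

43/4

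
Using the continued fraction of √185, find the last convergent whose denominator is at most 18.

√185 = [13; 1, 1, 1, 1, 26, …] (period length 5).
Convergents:
  p_0/q_0 = 13/1
  p_1/q_1 = 14/1
  p_2/q_2 = 27/2
  p_3/q_3 = 41/3
  p_4/q_4 = 68/5
  p_5/q_5 = 1809/133
q_4 = 5 ≤ 18 < 133 = q_5, so the answer is 68/5.

68/5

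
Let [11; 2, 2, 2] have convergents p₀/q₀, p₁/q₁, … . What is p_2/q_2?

57/5

Using pₖ = aₖpₖ₋₁ + pₖ₋₂, qₖ = aₖqₖ₋₁ + qₖ₋₂ (with p₋₁=1, p₋₂=0, q₋₁=0, q₋₂=1):
  k=0: a=11, p=11, q=1
  k=1: a=2, p=23, q=2
  k=2: a=2, p=57, q=5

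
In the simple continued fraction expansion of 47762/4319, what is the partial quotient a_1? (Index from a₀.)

17

47762 = 11·4319 + 253   →  a_0 = 11
4319 = 17·253 + 18   →  a_1 = 17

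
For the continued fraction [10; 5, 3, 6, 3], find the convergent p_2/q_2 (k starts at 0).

Using pₖ = aₖpₖ₋₁ + pₖ₋₂, qₖ = aₖqₖ₋₁ + qₖ₋₂ (with p₋₁=1, p₋₂=0, q₋₁=0, q₋₂=1):
  k=0: a=10, p=10, q=1
  k=1: a=5, p=51, q=5
  k=2: a=3, p=163, q=16

163/16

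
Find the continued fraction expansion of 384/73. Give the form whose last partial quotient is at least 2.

384 = 5×73 + 19
73 = 3×19 + 16
19 = 1×16 + 3
16 = 5×3 + 1
3 = 3×1 + 0  (stop)
So 384/73 = [5; 3, 1, 5, 3].

[5; 3, 1, 5, 3]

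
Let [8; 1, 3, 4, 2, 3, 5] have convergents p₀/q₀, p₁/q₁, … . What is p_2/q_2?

Using pₖ = aₖpₖ₋₁ + pₖ₋₂, qₖ = aₖqₖ₋₁ + qₖ₋₂ (with p₋₁=1, p₋₂=0, q₋₁=0, q₋₂=1):
  k=0: a=8, p=8, q=1
  k=1: a=1, p=9, q=1
  k=2: a=3, p=35, q=4

35/4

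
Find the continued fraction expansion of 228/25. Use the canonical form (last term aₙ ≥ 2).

228 = 9·25 + 3
25 = 8·3 + 1
3 = 3·1 + 0  (stop)
So 228/25 = [9; 8, 3].

[9; 8, 3]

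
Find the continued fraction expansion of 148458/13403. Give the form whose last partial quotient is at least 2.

[11; 13, 13, 7, 11]

148458 = 11*13403 + 1025
13403 = 13*1025 + 78
1025 = 13*78 + 11
78 = 7*11 + 1
11 = 11*1 + 0  (stop)
So 148458/13403 = [11; 13, 13, 7, 11].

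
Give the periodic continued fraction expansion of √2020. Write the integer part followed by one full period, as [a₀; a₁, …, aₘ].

a₀ = ⌊√2020⌋ = 44.
With m₀=0, d₀=1 and mₖ₊₁ = dₖaₖ − mₖ, dₖ₊₁ = (n − mₖ₊₁²)/dₖ, aₖ₊₁ = ⌊(a₀+mₖ₊₁)/dₖ₊₁⌋:
  k=1: m=44, d=84, a=1
  k=2: m=40, d=5, a=16
  k=3: m=40, d=84, a=1
  k=4: m=44, d=1, a=88
d=1 and a=2a₀=88 at k=4, so the next step gives (m, d) = (44, 84) again — its k=1 value — and the period has length 4.

[44; 1, 16, 1, 88]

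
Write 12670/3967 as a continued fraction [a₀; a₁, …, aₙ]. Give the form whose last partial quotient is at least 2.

[3; 5, 6, 3, 3, 2, 1, 3]

12670 = 3·3967 + 769
3967 = 5·769 + 122
769 = 6·122 + 37
122 = 3·37 + 11
37 = 3·11 + 4
11 = 2·4 + 3
4 = 1·3 + 1
3 = 3·1 + 0  (stop)
So 12670/3967 = [3; 5, 6, 3, 3, 2, 1, 3].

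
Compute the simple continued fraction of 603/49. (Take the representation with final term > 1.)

[12; 3, 3, 1, 3]

603 = 12*49 + 15
49 = 3*15 + 4
15 = 3*4 + 3
4 = 1*3 + 1
3 = 3*1 + 0  (stop)
So 603/49 = [12; 3, 3, 1, 3].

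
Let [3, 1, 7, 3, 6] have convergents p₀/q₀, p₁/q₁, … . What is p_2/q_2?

Using pₖ = aₖpₖ₋₁ + pₖ₋₂, qₖ = aₖqₖ₋₁ + qₖ₋₂ (with p₋₁=1, p₋₂=0, q₋₁=0, q₋₂=1):
  k=0: a=3, p=3, q=1
  k=1: a=1, p=4, q=1
  k=2: a=7, p=31, q=8

31/8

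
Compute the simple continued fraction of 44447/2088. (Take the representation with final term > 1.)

[21; 3, 2, 17, 8, 2]

44447 = 21·2088 + 599
2088 = 3·599 + 291
599 = 2·291 + 17
291 = 17·17 + 2
17 = 8·2 + 1
2 = 2·1 + 0  (stop)
So 44447/2088 = [21; 3, 2, 17, 8, 2].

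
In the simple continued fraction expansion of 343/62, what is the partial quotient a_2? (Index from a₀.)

343 = 5·62 + 33   →  a_0 = 5
62 = 1·33 + 29   →  a_1 = 1
33 = 1·29 + 4   →  a_2 = 1

1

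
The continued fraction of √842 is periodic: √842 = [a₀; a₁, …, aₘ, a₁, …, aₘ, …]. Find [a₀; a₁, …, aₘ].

a₀ = ⌊√842⌋ = 29.
With m₀=0, d₀=1 and mₖ₊₁ = dₖaₖ − mₖ, dₖ₊₁ = (n − mₖ₊₁²)/dₖ, aₖ₊₁ = ⌊(a₀+mₖ₊₁)/dₖ₊₁⌋:
  k=1: m=29, d=1, a=58
d=1 and a=2a₀=58 at k=1, so the next step gives (m, d) = (29, 1) again — its k=1 value — and the period has length 1.

[29; 58]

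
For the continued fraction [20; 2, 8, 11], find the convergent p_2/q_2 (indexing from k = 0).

Using pₖ = aₖpₖ₋₁ + pₖ₋₂, qₖ = aₖqₖ₋₁ + qₖ₋₂ (with p₋₁=1, p₋₂=0, q₋₁=0, q₋₂=1):
  k=0: a=20, p=20, q=1
  k=1: a=2, p=41, q=2
  k=2: a=8, p=348, q=17

348/17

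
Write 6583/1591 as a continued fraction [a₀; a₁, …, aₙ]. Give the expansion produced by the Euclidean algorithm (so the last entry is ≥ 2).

6583 = 4·1591 + 219
1591 = 7·219 + 58
219 = 3·58 + 45
58 = 1·45 + 13
45 = 3·13 + 6
13 = 2·6 + 1
6 = 6·1 + 0  (stop)
So 6583/1591 = [4; 7, 3, 1, 3, 2, 6].

[4; 7, 3, 1, 3, 2, 6]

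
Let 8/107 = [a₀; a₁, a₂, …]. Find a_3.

8 = 0·107 + 8   →  a_0 = 0
107 = 13·8 + 3   →  a_1 = 13
8 = 2·3 + 2   →  a_2 = 2
3 = 1·2 + 1   →  a_3 = 1

1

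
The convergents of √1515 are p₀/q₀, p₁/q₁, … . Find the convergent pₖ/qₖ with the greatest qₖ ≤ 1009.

√1515 = [38; 1, 11, 1, 76, …] (period length 4).
Convergents:
  p_0/q_0 = 38/1
  p_1/q_1 = 39/1
  p_2/q_2 = 467/12
  p_3/q_3 = 506/13
  p_4/q_4 = 38923/1000
  p_5/q_5 = 39429/1013
q_4 = 1000 ≤ 1009 < 1013 = q_5, so the answer is 38923/1000.

38923/1000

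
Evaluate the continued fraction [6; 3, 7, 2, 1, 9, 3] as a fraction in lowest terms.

13099/2073

Using pₖ = aₖpₖ₋₁ + pₖ₋₂ and qₖ = aₖqₖ₋₁ + qₖ₋₂:
  k=0: a=6, p=6, q=1
  k=1: a=3, p=19, q=3
  k=2: a=7, p=139, q=22
  k=3: a=2, p=297, q=47
  k=4: a=1, p=436, q=69
  k=5: a=9, p=4221, q=668
  k=6: a=3, p=13099, q=2073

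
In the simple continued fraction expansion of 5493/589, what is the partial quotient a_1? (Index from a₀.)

3

5493 = 9·589 + 192   →  a_0 = 9
589 = 3·192 + 13   →  a_1 = 3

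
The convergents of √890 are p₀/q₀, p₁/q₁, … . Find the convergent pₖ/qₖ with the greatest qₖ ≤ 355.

√890 = [29; 1, 4, 1, 58, …] (period length 4).
Convergents:
  p_0/q_0 = 29/1
  p_1/q_1 = 30/1
  p_2/q_2 = 149/5
  p_3/q_3 = 179/6
  p_4/q_4 = 10531/353
  p_5/q_5 = 10710/359
q_4 = 353 ≤ 355 < 359 = q_5, so the answer is 10531/353.

10531/353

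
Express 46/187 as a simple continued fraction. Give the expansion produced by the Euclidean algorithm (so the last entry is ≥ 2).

[0; 4, 15, 3]

46 = 0·187 + 46
187 = 4·46 + 3
46 = 15·3 + 1
3 = 3·1 + 0  (stop)
So 46/187 = [0; 4, 15, 3].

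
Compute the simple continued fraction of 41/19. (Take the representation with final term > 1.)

41 = 2·19 + 3
19 = 6·3 + 1
3 = 3·1 + 0  (stop)
So 41/19 = [2; 6, 3].

[2; 6, 3]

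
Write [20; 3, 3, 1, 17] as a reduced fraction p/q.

4691/231

Using pₖ = aₖpₖ₋₁ + pₖ₋₂ and qₖ = aₖqₖ₋₁ + qₖ₋₂:
  k=0: a=20, p=20, q=1
  k=1: a=3, p=61, q=3
  k=2: a=3, p=203, q=10
  k=3: a=1, p=264, q=13
  k=4: a=17, p=4691, q=231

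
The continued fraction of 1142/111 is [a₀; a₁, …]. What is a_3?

1142 = 10·111 + 32   →  a_0 = 10
111 = 3·32 + 15   →  a_1 = 3
32 = 2·15 + 2   →  a_2 = 2
15 = 7·2 + 1   →  a_3 = 7

7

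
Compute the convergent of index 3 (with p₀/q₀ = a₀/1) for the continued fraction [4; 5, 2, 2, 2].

113/27

Using pₖ = aₖpₖ₋₁ + pₖ₋₂, qₖ = aₖqₖ₋₁ + qₖ₋₂ (with p₋₁=1, p₋₂=0, q₋₁=0, q₋₂=1):
  k=0: a=4, p=4, q=1
  k=1: a=5, p=21, q=5
  k=2: a=2, p=46, q=11
  k=3: a=2, p=113, q=27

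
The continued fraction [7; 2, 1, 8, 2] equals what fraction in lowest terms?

404/55

Fold from the inside: start with 2/1.
  8 + 1/2 = 17/2
  1 + 2/17 = 19/17
  2 + 17/19 = 55/19
  7 + 19/55 = 404/55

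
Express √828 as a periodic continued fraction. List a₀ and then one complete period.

[28; 1, 3, 2, 3, 1, 56]

a₀ = ⌊√828⌋ = 28.
With m₀=0, d₀=1 and mₖ₊₁ = dₖaₖ − mₖ, dₖ₊₁ = (n − mₖ₊₁²)/dₖ, aₖ₊₁ = ⌊(a₀+mₖ₊₁)/dₖ₊₁⌋:
  k=1: m=28, d=44, a=1
  k=2: m=16, d=13, a=3
  k=3: m=23, d=23, a=2
  k=4: m=23, d=13, a=3
  k=5: m=16, d=44, a=1
  k=6: m=28, d=1, a=56
d=1 and a=2a₀=56 at k=6, so the next step gives (m, d) = (28, 44) again — its k=1 value — and the period has length 6.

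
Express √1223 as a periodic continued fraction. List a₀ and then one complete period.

[34; 1, 33, 1, 68]

a₀ = ⌊√1223⌋ = 34.
With m₀=0, d₀=1 and mₖ₊₁ = dₖaₖ − mₖ, dₖ₊₁ = (n − mₖ₊₁²)/dₖ, aₖ₊₁ = ⌊(a₀+mₖ₊₁)/dₖ₊₁⌋:
  k=1: m=34, d=67, a=1
  k=2: m=33, d=2, a=33
  k=3: m=33, d=67, a=1
  k=4: m=34, d=1, a=68
d=1 and a=2a₀=68 at k=4, so the next step gives (m, d) = (34, 67) again — its k=1 value — and the period has length 4.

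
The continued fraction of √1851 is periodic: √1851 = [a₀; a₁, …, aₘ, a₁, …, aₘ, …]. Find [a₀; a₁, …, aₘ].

a₀ = ⌊√1851⌋ = 43.
With m₀=0, d₀=1 and mₖ₊₁ = dₖaₖ − mₖ, dₖ₊₁ = (n − mₖ₊₁²)/dₖ, aₖ₊₁ = ⌊(a₀+mₖ₊₁)/dₖ₊₁⌋:
  k=1: m=43, d=2, a=43
  k=2: m=43, d=1, a=86
d=1 and a=2a₀=86 at k=2, so the next step gives (m, d) = (43, 2) again — its k=1 value — and the period has length 2.

[43; 43, 86]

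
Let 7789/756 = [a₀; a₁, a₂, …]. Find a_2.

3

7789 = 10·756 + 229   →  a_0 = 10
756 = 3·229 + 69   →  a_1 = 3
229 = 3·69 + 22   →  a_2 = 3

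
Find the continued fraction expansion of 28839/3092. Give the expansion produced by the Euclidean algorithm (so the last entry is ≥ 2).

[9; 3, 17, 7, 2, 1, 2]

28839 = 9*3092 + 1011
3092 = 3*1011 + 59
1011 = 17*59 + 8
59 = 7*8 + 3
8 = 2*3 + 2
3 = 1*2 + 1
2 = 2*1 + 0  (stop)
So 28839/3092 = [9; 3, 17, 7, 2, 1, 2].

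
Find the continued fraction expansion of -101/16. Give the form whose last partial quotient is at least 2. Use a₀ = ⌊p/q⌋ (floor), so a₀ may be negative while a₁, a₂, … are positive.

-101 = -7×16 + 11
16 = 1×11 + 5
11 = 2×5 + 1
5 = 5×1 + 0  (stop)
So -101/16 = [-7; 1, 2, 5].

[-7; 1, 2, 5]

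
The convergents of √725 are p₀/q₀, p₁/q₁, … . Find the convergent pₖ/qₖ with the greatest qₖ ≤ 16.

350/13

√725 = [26; 1, 12, 2, 12, 1, 52, …] (period length 6).
Convergents:
  p_0/q_0 = 26/1
  p_1/q_1 = 27/1
  p_2/q_2 = 350/13
  p_3/q_3 = 727/27
q_2 = 13 ≤ 16 < 27 = q_3, so the answer is 350/13.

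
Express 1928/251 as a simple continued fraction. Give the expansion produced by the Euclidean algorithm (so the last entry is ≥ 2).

1928 = 7·251 + 171
251 = 1·171 + 80
171 = 2·80 + 11
80 = 7·11 + 3
11 = 3·3 + 2
3 = 1·2 + 1
2 = 2·1 + 0  (stop)
So 1928/251 = [7; 1, 2, 7, 3, 1, 2].

[7; 1, 2, 7, 3, 1, 2]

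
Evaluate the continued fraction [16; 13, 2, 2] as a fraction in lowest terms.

Using pₖ = aₖpₖ₋₁ + pₖ₋₂ and qₖ = aₖqₖ₋₁ + qₖ₋₂:
  k=0: a=16, p=16, q=1
  k=1: a=13, p=209, q=13
  k=2: a=2, p=434, q=27
  k=3: a=2, p=1077, q=67

1077/67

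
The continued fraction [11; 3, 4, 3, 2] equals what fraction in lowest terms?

1097/97

Using pₖ = aₖpₖ₋₁ + pₖ₋₂ and qₖ = aₖqₖ₋₁ + qₖ₋₂:
  k=0: a=11, p=11, q=1
  k=1: a=3, p=34, q=3
  k=2: a=4, p=147, q=13
  k=3: a=3, p=475, q=42
  k=4: a=2, p=1097, q=97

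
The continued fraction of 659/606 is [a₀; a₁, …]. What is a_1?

11

659 = 1·606 + 53   →  a_0 = 1
606 = 11·53 + 23   →  a_1 = 11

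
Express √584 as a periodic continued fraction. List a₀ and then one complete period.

a₀ = ⌊√584⌋ = 24.
With m₀=0, d₀=1 and mₖ₊₁ = dₖaₖ − mₖ, dₖ₊₁ = (n − mₖ₊₁²)/dₖ, aₖ₊₁ = ⌊(a₀+mₖ₊₁)/dₖ₊₁⌋:
  k=1: m=24, d=8, a=6
  k=2: m=24, d=1, a=48
d=1 and a=2a₀=48 at k=2, so the next step gives (m, d) = (24, 8) again — its k=1 value — and the period has length 2.

[24; 6, 48]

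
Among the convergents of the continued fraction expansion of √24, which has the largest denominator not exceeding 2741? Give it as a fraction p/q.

4801/980

√24 = [4; 1, 8, …] (period length 2).
Convergents:
  p_0/q_0 = 4/1
  p_1/q_1 = 5/1
  p_2/q_2 = 44/9
  p_3/q_3 = 49/10
  p_4/q_4 = 436/89
  p_5/q_5 = 485/99
  p_6/q_6 = 4316/881
  p_7/q_7 = 4801/980
  p_8/q_8 = 42724/8721
q_7 = 980 ≤ 2741 < 8721 = q_8, so the answer is 4801/980.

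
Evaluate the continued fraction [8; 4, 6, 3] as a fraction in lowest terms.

651/79

Using pₖ = aₖpₖ₋₁ + pₖ₋₂ and qₖ = aₖqₖ₋₁ + qₖ₋₂:
  k=0: a=8, p=8, q=1
  k=1: a=4, p=33, q=4
  k=2: a=6, p=206, q=25
  k=3: a=3, p=651, q=79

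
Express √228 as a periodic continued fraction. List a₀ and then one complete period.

[15; 10, 30]

a₀ = ⌊√228⌋ = 15.
With m₀=0, d₀=1 and mₖ₊₁ = dₖaₖ − mₖ, dₖ₊₁ = (n − mₖ₊₁²)/dₖ, aₖ₊₁ = ⌊(a₀+mₖ₊₁)/dₖ₊₁⌋:
  k=1: m=15, d=3, a=10
  k=2: m=15, d=1, a=30
d=1 and a=2a₀=30 at k=2, so the next step gives (m, d) = (15, 3) again — its k=1 value — and the period has length 2.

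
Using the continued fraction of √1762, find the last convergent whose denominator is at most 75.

√1762 = [41; 1, 40, 1, 82, …] (period length 4).
Convergents:
  p_0/q_0 = 41/1
  p_1/q_1 = 42/1
  p_2/q_2 = 1721/41
  p_3/q_3 = 1763/42
  p_4/q_4 = 146287/3485
q_3 = 42 ≤ 75 < 3485 = q_4, so the answer is 1763/42.

1763/42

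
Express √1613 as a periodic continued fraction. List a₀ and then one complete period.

[40; 6, 6, 80]

a₀ = ⌊√1613⌋ = 40.
With m₀=0, d₀=1 and mₖ₊₁ = dₖaₖ − mₖ, dₖ₊₁ = (n − mₖ₊₁²)/dₖ, aₖ₊₁ = ⌊(a₀+mₖ₊₁)/dₖ₊₁⌋:
  k=1: m=40, d=13, a=6
  k=2: m=38, d=13, a=6
  k=3: m=40, d=1, a=80
d=1 and a=2a₀=80 at k=3, so the next step gives (m, d) = (40, 13) again — its k=1 value — and the period has length 3.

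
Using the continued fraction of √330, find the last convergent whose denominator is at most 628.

3942/217

√330 = [18; 6, 36, …] (period length 2).
Convergents:
  p_0/q_0 = 18/1
  p_1/q_1 = 109/6
  p_2/q_2 = 3942/217
  p_3/q_3 = 23761/1308
q_2 = 217 ≤ 628 < 1308 = q_3, so the answer is 3942/217.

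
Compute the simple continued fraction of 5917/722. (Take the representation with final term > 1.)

[8; 5, 8, 3, 2, 2]

5917 = 8*722 + 141
722 = 5*141 + 17
141 = 8*17 + 5
17 = 3*5 + 2
5 = 2*2 + 1
2 = 2*1 + 0  (stop)
So 5917/722 = [8; 5, 8, 3, 2, 2].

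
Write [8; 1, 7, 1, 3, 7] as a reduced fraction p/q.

2257/254

Fold from the inside: start with 7/1.
  3 + 1/7 = 22/7
  1 + 7/22 = 29/22
  7 + 22/29 = 225/29
  1 + 29/225 = 254/225
  8 + 225/254 = 2257/254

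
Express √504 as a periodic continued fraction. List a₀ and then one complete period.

a₀ = ⌊√504⌋ = 22.
With m₀=0, d₀=1 and mₖ₊₁ = dₖaₖ − mₖ, dₖ₊₁ = (n − mₖ₊₁²)/dₖ, aₖ₊₁ = ⌊(a₀+mₖ₊₁)/dₖ₊₁⌋:
  k=1: m=22, d=20, a=2
  k=2: m=18, d=9, a=4
  k=3: m=18, d=20, a=2
  k=4: m=22, d=1, a=44
d=1 and a=2a₀=44 at k=4, so the next step gives (m, d) = (22, 20) again — its k=1 value — and the period has length 4.

[22; 2, 4, 2, 44]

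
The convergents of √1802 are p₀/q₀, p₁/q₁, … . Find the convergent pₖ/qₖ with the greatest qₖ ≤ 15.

√1802 = [42; 2, 4, 2, 84, …] (period length 4).
Convergents:
  p_0/q_0 = 42/1
  p_1/q_1 = 85/2
  p_2/q_2 = 382/9
  p_3/q_3 = 849/20
q_2 = 9 ≤ 15 < 20 = q_3, so the answer is 382/9.

382/9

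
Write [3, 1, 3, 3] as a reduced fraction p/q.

Using pₖ = aₖpₖ₋₁ + pₖ₋₂ and qₖ = aₖqₖ₋₁ + qₖ₋₂:
  k=0: a=3, p=3, q=1
  k=1: a=1, p=4, q=1
  k=2: a=3, p=15, q=4
  k=3: a=3, p=49, q=13

49/13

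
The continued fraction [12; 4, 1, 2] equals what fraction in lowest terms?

Fold from the inside: start with 2/1.
  1 + 1/2 = 3/2
  4 + 2/3 = 14/3
  12 + 3/14 = 171/14

171/14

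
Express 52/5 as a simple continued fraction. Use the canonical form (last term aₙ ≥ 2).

52 = 10·5 + 2
5 = 2·2 + 1
2 = 2·1 + 0  (stop)
So 52/5 = [10; 2, 2].

[10; 2, 2]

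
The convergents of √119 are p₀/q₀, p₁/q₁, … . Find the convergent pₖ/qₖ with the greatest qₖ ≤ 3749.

28799/2640

√119 = [10; 1, 9, 1, 20, …] (period length 4).
Convergents:
  p_0/q_0 = 10/1
  p_1/q_1 = 11/1
  p_2/q_2 = 109/10
  p_3/q_3 = 120/11
  p_4/q_4 = 2509/230
  p_5/q_5 = 2629/241
  p_6/q_6 = 26170/2399
  p_7/q_7 = 28799/2640
  p_8/q_8 = 602150/55199
q_7 = 2640 ≤ 3749 < 55199 = q_8, so the answer is 28799/2640.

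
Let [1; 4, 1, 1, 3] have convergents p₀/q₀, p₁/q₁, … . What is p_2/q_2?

Using pₖ = aₖpₖ₋₁ + pₖ₋₂, qₖ = aₖqₖ₋₁ + qₖ₋₂ (with p₋₁=1, p₋₂=0, q₋₁=0, q₋₂=1):
  k=0: a=1, p=1, q=1
  k=1: a=4, p=5, q=4
  k=2: a=1, p=6, q=5

6/5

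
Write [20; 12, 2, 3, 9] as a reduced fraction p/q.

Using pₖ = aₖpₖ₋₁ + pₖ₋₂ and qₖ = aₖqₖ₋₁ + qₖ₋₂:
  k=0: a=20, p=20, q=1
  k=1: a=12, p=241, q=12
  k=2: a=2, p=502, q=25
  k=3: a=3, p=1747, q=87
  k=4: a=9, p=16225, q=808

16225/808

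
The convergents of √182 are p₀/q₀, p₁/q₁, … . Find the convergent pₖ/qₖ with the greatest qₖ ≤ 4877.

√182 = [13; 2, 26, …] (period length 2).
Convergents:
  p_0/q_0 = 13/1
  p_1/q_1 = 27/2
  p_2/q_2 = 715/53
  p_3/q_3 = 1457/108
  p_4/q_4 = 38597/2861
  p_5/q_5 = 78651/5830
q_4 = 2861 ≤ 4877 < 5830 = q_5, so the answer is 38597/2861.

38597/2861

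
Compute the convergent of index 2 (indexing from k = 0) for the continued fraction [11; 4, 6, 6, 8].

281/25

Using pₖ = aₖpₖ₋₁ + pₖ₋₂, qₖ = aₖqₖ₋₁ + qₖ₋₂ (with p₋₁=1, p₋₂=0, q₋₁=0, q₋₂=1):
  k=0: a=11, p=11, q=1
  k=1: a=4, p=45, q=4
  k=2: a=6, p=281, q=25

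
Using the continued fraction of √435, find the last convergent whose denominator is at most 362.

√435 = [20; 1, 5, 1, 40, …] (period length 4).
Convergents:
  p_0/q_0 = 20/1
  p_1/q_1 = 21/1
  p_2/q_2 = 125/6
  p_3/q_3 = 146/7
  p_4/q_4 = 5965/286
  p_5/q_5 = 6111/293
  p_6/q_6 = 36520/1751
q_5 = 293 ≤ 362 < 1751 = q_6, so the answer is 6111/293.

6111/293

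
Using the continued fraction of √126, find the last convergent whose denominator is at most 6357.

√126 = [11; 4, 2, 4, 22, …] (period length 4).
Convergents:
  p_0/q_0 = 11/1
  p_1/q_1 = 45/4
  p_2/q_2 = 101/9
  p_3/q_3 = 449/40
  p_4/q_4 = 9979/889
  p_5/q_5 = 40365/3596
  p_6/q_6 = 90709/8081
q_5 = 3596 ≤ 6357 < 8081 = q_6, so the answer is 40365/3596.

40365/3596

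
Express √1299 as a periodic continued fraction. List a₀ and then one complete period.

[36; 24, 72]

a₀ = ⌊√1299⌋ = 36.
With m₀=0, d₀=1 and mₖ₊₁ = dₖaₖ − mₖ, dₖ₊₁ = (n − mₖ₊₁²)/dₖ, aₖ₊₁ = ⌊(a₀+mₖ₊₁)/dₖ₊₁⌋:
  k=1: m=36, d=3, a=24
  k=2: m=36, d=1, a=72
d=1 and a=2a₀=72 at k=2, so the next step gives (m, d) = (36, 3) again — its k=1 value — and the period has length 2.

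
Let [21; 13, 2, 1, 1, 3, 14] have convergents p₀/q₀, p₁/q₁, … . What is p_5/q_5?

5079/241

Using pₖ = aₖpₖ₋₁ + pₖ₋₂, qₖ = aₖqₖ₋₁ + qₖ₋₂ (with p₋₁=1, p₋₂=0, q₋₁=0, q₋₂=1):
  k=0: a=21, p=21, q=1
  k=1: a=13, p=274, q=13
  k=2: a=2, p=569, q=27
  k=3: a=1, p=843, q=40
  k=4: a=1, p=1412, q=67
  k=5: a=3, p=5079, q=241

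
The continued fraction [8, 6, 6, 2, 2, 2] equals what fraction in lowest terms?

3869/474

Fold from the inside: start with 2/1.
  2 + 1/2 = 5/2
  2 + 2/5 = 12/5
  6 + 5/12 = 77/12
  6 + 12/77 = 474/77
  8 + 77/474 = 3869/474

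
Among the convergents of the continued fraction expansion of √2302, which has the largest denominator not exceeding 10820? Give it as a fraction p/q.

221040/4607

√2302 = [47; 1, 46, 1, 94, …] (period length 4).
Convergents:
  p_0/q_0 = 47/1
  p_1/q_1 = 48/1
  p_2/q_2 = 2255/47
  p_3/q_3 = 2303/48
  p_4/q_4 = 218737/4559
  p_5/q_5 = 221040/4607
  p_6/q_6 = 10386577/216481
q_5 = 4607 ≤ 10820 < 216481 = q_6, so the answer is 221040/4607.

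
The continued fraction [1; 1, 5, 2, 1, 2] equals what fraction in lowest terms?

Fold from the inside: start with 2/1.
  1 + 1/2 = 3/2
  2 + 2/3 = 8/3
  5 + 3/8 = 43/8
  1 + 8/43 = 51/43
  1 + 43/51 = 94/51

94/51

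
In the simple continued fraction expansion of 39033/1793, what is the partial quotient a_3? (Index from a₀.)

2

39033 = 21·1793 + 1380   →  a_0 = 21
1793 = 1·1380 + 413   →  a_1 = 1
1380 = 3·413 + 141   →  a_2 = 3
413 = 2·141 + 131   →  a_3 = 2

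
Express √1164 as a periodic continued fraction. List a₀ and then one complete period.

a₀ = ⌊√1164⌋ = 34.
With m₀=0, d₀=1 and mₖ₊₁ = dₖaₖ − mₖ, dₖ₊₁ = (n − mₖ₊₁²)/dₖ, aₖ₊₁ = ⌊(a₀+mₖ₊₁)/dₖ₊₁⌋:
  k=1: m=34, d=8, a=8
  k=2: m=30, d=33, a=1
  k=3: m=3, d=35, a=1
  k=4: m=32, d=4, a=16
  k=5: m=32, d=35, a=1
  k=6: m=3, d=33, a=1
  k=7: m=30, d=8, a=8
  k=8: m=34, d=1, a=68
d=1 and a=2a₀=68 at k=8, so the next step gives (m, d) = (34, 8) again — its k=1 value — and the period has length 8.

[34; 8, 1, 1, 16, 1, 1, 8, 68]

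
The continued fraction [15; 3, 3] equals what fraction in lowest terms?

Fold from the inside: start with 3/1.
  3 + 1/3 = 10/3
  15 + 3/10 = 153/10

153/10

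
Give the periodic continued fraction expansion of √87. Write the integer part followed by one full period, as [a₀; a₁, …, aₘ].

a₀ = ⌊√87⌋ = 9.
With m₀=0, d₀=1 and mₖ₊₁ = dₖaₖ − mₖ, dₖ₊₁ = (n − mₖ₊₁²)/dₖ, aₖ₊₁ = ⌊(a₀+mₖ₊₁)/dₖ₊₁⌋:
  k=1: m=9, d=6, a=3
  k=2: m=9, d=1, a=18
d=1 and a=2a₀=18 at k=2, so the next step gives (m, d) = (9, 6) again — its k=1 value — and the period has length 2.

[9; 3, 18]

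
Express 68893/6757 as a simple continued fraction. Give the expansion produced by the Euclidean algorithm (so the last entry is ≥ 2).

68893 = 10×6757 + 1323
6757 = 5×1323 + 142
1323 = 9×142 + 45
142 = 3×45 + 7
45 = 6×7 + 3
7 = 2×3 + 1
3 = 3×1 + 0  (stop)
So 68893/6757 = [10; 5, 9, 3, 6, 2, 3].

[10; 5, 9, 3, 6, 2, 3]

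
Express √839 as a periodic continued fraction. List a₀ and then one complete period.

[28; 1, 27, 1, 56]

a₀ = ⌊√839⌋ = 28.
With m₀=0, d₀=1 and mₖ₊₁ = dₖaₖ − mₖ, dₖ₊₁ = (n − mₖ₊₁²)/dₖ, aₖ₊₁ = ⌊(a₀+mₖ₊₁)/dₖ₊₁⌋:
  k=1: m=28, d=55, a=1
  k=2: m=27, d=2, a=27
  k=3: m=27, d=55, a=1
  k=4: m=28, d=1, a=56
d=1 and a=2a₀=56 at k=4, so the next step gives (m, d) = (28, 55) again — its k=1 value — and the period has length 4.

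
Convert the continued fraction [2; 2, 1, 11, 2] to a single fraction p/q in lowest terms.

171/73

Fold from the inside: start with 2/1.
  11 + 1/2 = 23/2
  1 + 2/23 = 25/23
  2 + 23/25 = 73/25
  2 + 25/73 = 171/73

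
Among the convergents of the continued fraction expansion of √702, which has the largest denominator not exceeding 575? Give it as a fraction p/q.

5617/212

√702 = [26; 2, 52, …] (period length 2).
Convergents:
  p_0/q_0 = 26/1
  p_1/q_1 = 53/2
  p_2/q_2 = 2782/105
  p_3/q_3 = 5617/212
  p_4/q_4 = 294866/11129
q_3 = 212 ≤ 575 < 11129 = q_4, so the answer is 5617/212.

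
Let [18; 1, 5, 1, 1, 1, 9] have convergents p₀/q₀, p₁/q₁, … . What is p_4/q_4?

245/13

Using pₖ = aₖpₖ₋₁ + pₖ₋₂, qₖ = aₖqₖ₋₁ + qₖ₋₂ (with p₋₁=1, p₋₂=0, q₋₁=0, q₋₂=1):
  k=0: a=18, p=18, q=1
  k=1: a=1, p=19, q=1
  k=2: a=5, p=113, q=6
  k=3: a=1, p=132, q=7
  k=4: a=1, p=245, q=13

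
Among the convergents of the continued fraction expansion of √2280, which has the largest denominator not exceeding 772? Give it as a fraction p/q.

18288/383

√2280 = [47; 1, 2, 1, 94, …] (period length 4).
Convergents:
  p_0/q_0 = 47/1
  p_1/q_1 = 48/1
  p_2/q_2 = 143/3
  p_3/q_3 = 191/4
  p_4/q_4 = 18097/379
  p_5/q_5 = 18288/383
  p_6/q_6 = 54673/1145
q_5 = 383 ≤ 772 < 1145 = q_6, so the answer is 18288/383.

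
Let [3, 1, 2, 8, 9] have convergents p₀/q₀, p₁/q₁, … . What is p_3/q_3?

92/25

Using pₖ = aₖpₖ₋₁ + pₖ₋₂, qₖ = aₖqₖ₋₁ + qₖ₋₂ (with p₋₁=1, p₋₂=0, q₋₁=0, q₋₂=1):
  k=0: a=3, p=3, q=1
  k=1: a=1, p=4, q=1
  k=2: a=2, p=11, q=3
  k=3: a=8, p=92, q=25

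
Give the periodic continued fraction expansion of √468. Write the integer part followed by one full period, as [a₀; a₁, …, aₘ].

a₀ = ⌊√468⌋ = 21.

[21; 1, 1, 1, 2, 1, 1, 1, 42]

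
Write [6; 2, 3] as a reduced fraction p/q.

45/7

Fold from the inside: start with 3/1.
  2 + 1/3 = 7/3
  6 + 3/7 = 45/7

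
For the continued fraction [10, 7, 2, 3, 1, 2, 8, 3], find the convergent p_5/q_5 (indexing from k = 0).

Using pₖ = aₖpₖ₋₁ + pₖ₋₂, qₖ = aₖqₖ₋₁ + qₖ₋₂ (with p₋₁=1, p₋₂=0, q₋₁=0, q₋₂=1):
  k=0: a=10, p=10, q=1
  k=1: a=7, p=71, q=7
  k=2: a=2, p=152, q=15
  k=3: a=3, p=527, q=52
  k=4: a=1, p=679, q=67
  k=5: a=2, p=1885, q=186

1885/186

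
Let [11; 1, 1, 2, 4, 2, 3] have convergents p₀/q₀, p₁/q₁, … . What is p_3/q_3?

58/5

Using pₖ = aₖpₖ₋₁ + pₖ₋₂, qₖ = aₖqₖ₋₁ + qₖ₋₂ (with p₋₁=1, p₋₂=0, q₋₁=0, q₋₂=1):
  k=0: a=11, p=11, q=1
  k=1: a=1, p=12, q=1
  k=2: a=1, p=23, q=2
  k=3: a=2, p=58, q=5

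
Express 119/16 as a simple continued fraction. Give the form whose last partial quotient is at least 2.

[7; 2, 3, 2]

119 = 7·16 + 7
16 = 2·7 + 2
7 = 3·2 + 1
2 = 2·1 + 0  (stop)
So 119/16 = [7; 2, 3, 2].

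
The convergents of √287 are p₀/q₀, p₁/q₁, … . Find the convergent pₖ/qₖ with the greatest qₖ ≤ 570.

√287 = [16; 1, 15, 1, 32, …] (period length 4).
Convergents:
  p_0/q_0 = 16/1
  p_1/q_1 = 17/1
  p_2/q_2 = 271/16
  p_3/q_3 = 288/17
  p_4/q_4 = 9487/560
  p_5/q_5 = 9775/577
q_4 = 560 ≤ 570 < 577 = q_5, so the answer is 9487/560.

9487/560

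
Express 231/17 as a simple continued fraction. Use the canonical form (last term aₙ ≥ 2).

[13; 1, 1, 2, 3]

231 = 13*17 + 10
17 = 1*10 + 7
10 = 1*7 + 3
7 = 2*3 + 1
3 = 3*1 + 0  (stop)
So 231/17 = [13; 1, 1, 2, 3].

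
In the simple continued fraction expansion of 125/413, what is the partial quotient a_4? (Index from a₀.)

125 = 0·413 + 125   →  a_0 = 0
413 = 3·125 + 38   →  a_1 = 3
125 = 3·38 + 11   →  a_2 = 3
38 = 3·11 + 5   →  a_3 = 3
11 = 2·5 + 1   →  a_4 = 2

2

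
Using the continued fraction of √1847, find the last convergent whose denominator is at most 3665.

√1847 = [42; 1, 41, 1, 84, …] (period length 4).
Convergents:
  p_0/q_0 = 42/1
  p_1/q_1 = 43/1
  p_2/q_2 = 1805/42
  p_3/q_3 = 1848/43
  p_4/q_4 = 157037/3654
  p_5/q_5 = 158885/3697
q_4 = 3654 ≤ 3665 < 3697 = q_5, so the answer is 157037/3654.

157037/3654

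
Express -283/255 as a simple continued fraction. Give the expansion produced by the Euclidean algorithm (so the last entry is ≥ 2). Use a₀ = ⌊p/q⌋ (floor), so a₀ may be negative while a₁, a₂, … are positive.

-283 = -2*255 + 227
255 = 1*227 + 28
227 = 8*28 + 3
28 = 9*3 + 1
3 = 3*1 + 0  (stop)
So -283/255 = [-2; 1, 8, 9, 3].

[-2; 1, 8, 9, 3]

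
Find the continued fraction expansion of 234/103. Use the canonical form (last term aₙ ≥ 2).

234 = 2·103 + 28
103 = 3·28 + 19
28 = 1·19 + 9
19 = 2·9 + 1
9 = 9·1 + 0  (stop)
So 234/103 = [2; 3, 1, 2, 9].

[2; 3, 1, 2, 9]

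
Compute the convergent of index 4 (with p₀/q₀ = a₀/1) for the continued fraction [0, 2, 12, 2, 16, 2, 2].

412/857

Using pₖ = aₖpₖ₋₁ + pₖ₋₂, qₖ = aₖqₖ₋₁ + qₖ₋₂ (with p₋₁=1, p₋₂=0, q₋₁=0, q₋₂=1):
  k=0: a=0, p=0, q=1
  k=1: a=2, p=1, q=2
  k=2: a=12, p=12, q=25
  k=3: a=2, p=25, q=52
  k=4: a=16, p=412, q=857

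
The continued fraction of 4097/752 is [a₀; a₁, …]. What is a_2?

4

4097 = 5·752 + 337   →  a_0 = 5
752 = 2·337 + 78   →  a_1 = 2
337 = 4·78 + 25   →  a_2 = 4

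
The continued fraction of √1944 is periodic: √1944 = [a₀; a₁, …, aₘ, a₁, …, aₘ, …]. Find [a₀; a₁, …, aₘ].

[44; 11, 88]

a₀ = ⌊√1944⌋ = 44.
With m₀=0, d₀=1 and mₖ₊₁ = dₖaₖ − mₖ, dₖ₊₁ = (n − mₖ₊₁²)/dₖ, aₖ₊₁ = ⌊(a₀+mₖ₊₁)/dₖ₊₁⌋:
  k=1: m=44, d=8, a=11
  k=2: m=44, d=1, a=88
d=1 and a=2a₀=88 at k=2, so the next step gives (m, d) = (44, 8) again — its k=1 value — and the period has length 2.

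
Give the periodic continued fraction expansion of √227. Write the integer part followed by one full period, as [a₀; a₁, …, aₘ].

a₀ = ⌊√227⌋ = 15.

[15; 15, 30]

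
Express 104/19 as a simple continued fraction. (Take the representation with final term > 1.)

[5; 2, 9]

104 = 5×19 + 9
19 = 2×9 + 1
9 = 9×1 + 0  (stop)
So 104/19 = [5; 2, 9].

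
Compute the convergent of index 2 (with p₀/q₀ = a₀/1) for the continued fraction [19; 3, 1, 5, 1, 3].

Using pₖ = aₖpₖ₋₁ + pₖ₋₂, qₖ = aₖqₖ₋₁ + qₖ₋₂ (with p₋₁=1, p₋₂=0, q₋₁=0, q₋₂=1):
  k=0: a=19, p=19, q=1
  k=1: a=3, p=58, q=3
  k=2: a=1, p=77, q=4

77/4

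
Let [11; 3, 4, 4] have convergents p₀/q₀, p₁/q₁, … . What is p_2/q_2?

147/13

Using pₖ = aₖpₖ₋₁ + pₖ₋₂, qₖ = aₖqₖ₋₁ + qₖ₋₂ (with p₋₁=1, p₋₂=0, q₋₁=0, q₋₂=1):
  k=0: a=11, p=11, q=1
  k=1: a=3, p=34, q=3
  k=2: a=4, p=147, q=13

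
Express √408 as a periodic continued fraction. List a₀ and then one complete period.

a₀ = ⌊√408⌋ = 20.
With m₀=0, d₀=1 and mₖ₊₁ = dₖaₖ − mₖ, dₖ₊₁ = (n − mₖ₊₁²)/dₖ, aₖ₊₁ = ⌊(a₀+mₖ₊₁)/dₖ₊₁⌋:
  k=1: m=20, d=8, a=5
  k=2: m=20, d=1, a=40
d=1 and a=2a₀=40 at k=2, so the next step gives (m, d) = (20, 8) again — its k=1 value — and the period has length 2.

[20; 5, 40]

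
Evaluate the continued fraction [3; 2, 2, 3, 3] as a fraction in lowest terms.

191/56

Fold from the inside: start with 3/1.
  3 + 1/3 = 10/3
  2 + 3/10 = 23/10
  2 + 10/23 = 56/23
  3 + 23/56 = 191/56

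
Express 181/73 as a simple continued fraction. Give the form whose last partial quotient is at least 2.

181 = 2×73 + 35
73 = 2×35 + 3
35 = 11×3 + 2
3 = 1×2 + 1
2 = 2×1 + 0  (stop)
So 181/73 = [2; 2, 11, 1, 2].

[2; 2, 11, 1, 2]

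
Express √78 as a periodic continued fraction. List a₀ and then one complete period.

[8; 1, 4, 1, 16]

a₀ = ⌊√78⌋ = 8.
With m₀=0, d₀=1 and mₖ₊₁ = dₖaₖ − mₖ, dₖ₊₁ = (n − mₖ₊₁²)/dₖ, aₖ₊₁ = ⌊(a₀+mₖ₊₁)/dₖ₊₁⌋:
  k=1: m=8, d=14, a=1
  k=2: m=6, d=3, a=4
  k=3: m=6, d=14, a=1
  k=4: m=8, d=1, a=16
d=1 and a=2a₀=16 at k=4, so the next step gives (m, d) = (8, 14) again — its k=1 value — and the period has length 4.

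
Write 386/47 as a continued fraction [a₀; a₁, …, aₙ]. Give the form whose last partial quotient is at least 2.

386 = 8*47 + 10
47 = 4*10 + 7
10 = 1*7 + 3
7 = 2*3 + 1
3 = 3*1 + 0  (stop)
So 386/47 = [8; 4, 1, 2, 3].

[8; 4, 1, 2, 3]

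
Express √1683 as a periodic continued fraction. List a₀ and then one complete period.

[41; 41, 82]

a₀ = ⌊√1683⌋ = 41.
With m₀=0, d₀=1 and mₖ₊₁ = dₖaₖ − mₖ, dₖ₊₁ = (n − mₖ₊₁²)/dₖ, aₖ₊₁ = ⌊(a₀+mₖ₊₁)/dₖ₊₁⌋:
  k=1: m=41, d=2, a=41
  k=2: m=41, d=1, a=82
d=1 and a=2a₀=82 at k=2, so the next step gives (m, d) = (41, 2) again — its k=1 value — and the period has length 2.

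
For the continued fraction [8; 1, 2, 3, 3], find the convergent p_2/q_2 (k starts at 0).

26/3

Using pₖ = aₖpₖ₋₁ + pₖ₋₂, qₖ = aₖqₖ₋₁ + qₖ₋₂ (with p₋₁=1, p₋₂=0, q₋₁=0, q₋₂=1):
  k=0: a=8, p=8, q=1
  k=1: a=1, p=9, q=1
  k=2: a=2, p=26, q=3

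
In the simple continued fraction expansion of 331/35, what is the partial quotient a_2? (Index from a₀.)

5

331 = 9·35 + 16   →  a_0 = 9
35 = 2·16 + 3   →  a_1 = 2
16 = 5·3 + 1   →  a_2 = 5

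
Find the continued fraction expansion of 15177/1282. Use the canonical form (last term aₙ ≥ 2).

15177 = 11*1282 + 1075
1282 = 1*1075 + 207
1075 = 5*207 + 40
207 = 5*40 + 7
40 = 5*7 + 5
7 = 1*5 + 2
5 = 2*2 + 1
2 = 2*1 + 0  (stop)
So 15177/1282 = [11; 1, 5, 5, 5, 1, 2, 2].

[11; 1, 5, 5, 5, 1, 2, 2]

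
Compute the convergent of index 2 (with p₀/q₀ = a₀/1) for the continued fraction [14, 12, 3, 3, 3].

521/37

Using pₖ = aₖpₖ₋₁ + pₖ₋₂, qₖ = aₖqₖ₋₁ + qₖ₋₂ (with p₋₁=1, p₋₂=0, q₋₁=0, q₋₂=1):
  k=0: a=14, p=14, q=1
  k=1: a=12, p=169, q=12
  k=2: a=3, p=521, q=37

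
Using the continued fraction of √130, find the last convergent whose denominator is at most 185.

1277/112

√130 = [11; 2, 2, 22, …] (period length 3).
Convergents:
  p_0/q_0 = 11/1
  p_1/q_1 = 23/2
  p_2/q_2 = 57/5
  p_3/q_3 = 1277/112
  p_4/q_4 = 2611/229
q_3 = 112 ≤ 185 < 229 = q_4, so the answer is 1277/112.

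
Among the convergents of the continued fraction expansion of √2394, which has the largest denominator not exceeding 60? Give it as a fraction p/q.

√2394 = [48; 1, 12, 1, 96, …] (period length 4).
Convergents:
  p_0/q_0 = 48/1
  p_1/q_1 = 49/1
  p_2/q_2 = 636/13
  p_3/q_3 = 685/14
  p_4/q_4 = 66396/1357
q_3 = 14 ≤ 60 < 1357 = q_4, so the answer is 685/14.

685/14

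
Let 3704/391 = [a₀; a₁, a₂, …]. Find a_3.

3704 = 9·391 + 185   →  a_0 = 9
391 = 2·185 + 21   →  a_1 = 2
185 = 8·21 + 17   →  a_2 = 8
21 = 1·17 + 4   →  a_3 = 1

1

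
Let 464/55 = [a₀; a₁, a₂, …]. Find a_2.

464 = 8·55 + 24   →  a_0 = 8
55 = 2·24 + 7   →  a_1 = 2
24 = 3·7 + 3   →  a_2 = 3

3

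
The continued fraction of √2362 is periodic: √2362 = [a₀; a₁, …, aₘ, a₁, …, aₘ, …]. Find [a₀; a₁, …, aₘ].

[48; 1, 1, 1, 1, 96]

a₀ = ⌊√2362⌋ = 48.
With m₀=0, d₀=1 and mₖ₊₁ = dₖaₖ − mₖ, dₖ₊₁ = (n − mₖ₊₁²)/dₖ, aₖ₊₁ = ⌊(a₀+mₖ₊₁)/dₖ₊₁⌋:
  k=1: m=48, d=58, a=1
  k=2: m=10, d=39, a=1
  k=3: m=29, d=39, a=1
  k=4: m=10, d=58, a=1
  k=5: m=48, d=1, a=96
d=1 and a=2a₀=96 at k=5, so the next step gives (m, d) = (48, 58) again — its k=1 value — and the period has length 5.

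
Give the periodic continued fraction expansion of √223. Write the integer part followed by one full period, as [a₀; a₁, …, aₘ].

[14; 1, 13, 1, 28]

a₀ = ⌊√223⌋ = 14.
With m₀=0, d₀=1 and mₖ₊₁ = dₖaₖ − mₖ, dₖ₊₁ = (n − mₖ₊₁²)/dₖ, aₖ₊₁ = ⌊(a₀+mₖ₊₁)/dₖ₊₁⌋:
  k=1: m=14, d=27, a=1
  k=2: m=13, d=2, a=13
  k=3: m=13, d=27, a=1
  k=4: m=14, d=1, a=28
d=1 and a=2a₀=28 at k=4, so the next step gives (m, d) = (14, 27) again — its k=1 value — and the period has length 4.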